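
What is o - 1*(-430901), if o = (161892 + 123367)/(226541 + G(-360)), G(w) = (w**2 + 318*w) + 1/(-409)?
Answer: 42590090563479/98839348 ≈ 4.3090e+5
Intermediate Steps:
G(w) = -1/409 + w**2 + 318*w (G(w) = (w**2 + 318*w) - 1/409 = -1/409 + w**2 + 318*w)
o = 116670931/98839348 (o = (161892 + 123367)/(226541 + (-1/409 + (-360)**2 + 318*(-360))) = 285259/(226541 + (-1/409 + 129600 - 114480)) = 285259/(226541 + 6184079/409) = 285259/(98839348/409) = 285259*(409/98839348) = 116670931/98839348 ≈ 1.1804)
o - 1*(-430901) = 116670931/98839348 - 1*(-430901) = 116670931/98839348 + 430901 = 42590090563479/98839348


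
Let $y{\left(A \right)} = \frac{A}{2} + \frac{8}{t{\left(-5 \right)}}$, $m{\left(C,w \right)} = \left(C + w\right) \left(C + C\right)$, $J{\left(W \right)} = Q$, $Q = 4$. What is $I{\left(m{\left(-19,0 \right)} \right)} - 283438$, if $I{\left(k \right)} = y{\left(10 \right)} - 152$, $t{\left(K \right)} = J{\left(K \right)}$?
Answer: $-283583$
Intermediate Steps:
$J{\left(W \right)} = 4$
$t{\left(K \right)} = 4$
$m{\left(C,w \right)} = 2 C \left(C + w\right)$ ($m{\left(C,w \right)} = \left(C + w\right) 2 C = 2 C \left(C + w\right)$)
$y{\left(A \right)} = 2 + \frac{A}{2}$ ($y{\left(A \right)} = \frac{A}{2} + \frac{8}{4} = A \frac{1}{2} + 8 \cdot \frac{1}{4} = \frac{A}{2} + 2 = 2 + \frac{A}{2}$)
$I{\left(k \right)} = -145$ ($I{\left(k \right)} = \left(2 + \frac{1}{2} \cdot 10\right) - 152 = \left(2 + 5\right) - 152 = 7 - 152 = -145$)
$I{\left(m{\left(-19,0 \right)} \right)} - 283438 = -145 - 283438 = -283583$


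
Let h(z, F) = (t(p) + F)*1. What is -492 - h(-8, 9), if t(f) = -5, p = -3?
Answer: -496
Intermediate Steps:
h(z, F) = -5 + F (h(z, F) = (-5 + F)*1 = -5 + F)
-492 - h(-8, 9) = -492 - (-5 + 9) = -492 - 1*4 = -492 - 4 = -496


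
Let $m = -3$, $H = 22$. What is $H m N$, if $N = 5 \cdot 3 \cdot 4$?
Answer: $-3960$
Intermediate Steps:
$N = 60$ ($N = 15 \cdot 4 = 60$)
$H m N = 22 \left(-3\right) 60 = \left(-66\right) 60 = -3960$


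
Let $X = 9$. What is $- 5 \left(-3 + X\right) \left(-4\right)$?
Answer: $120$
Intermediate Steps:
$- 5 \left(-3 + X\right) \left(-4\right) = - 5 \left(-3 + 9\right) \left(-4\right) = \left(-5\right) 6 \left(-4\right) = \left(-30\right) \left(-4\right) = 120$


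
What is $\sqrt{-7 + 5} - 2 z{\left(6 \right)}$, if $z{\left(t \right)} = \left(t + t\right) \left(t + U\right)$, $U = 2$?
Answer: $-192 + i \sqrt{2} \approx -192.0 + 1.4142 i$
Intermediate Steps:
$z{\left(t \right)} = 2 t \left(2 + t\right)$ ($z{\left(t \right)} = \left(t + t\right) \left(t + 2\right) = 2 t \left(2 + t\right)$)
$\sqrt{-7 + 5} - 2 z{\left(6 \right)} = \sqrt{-7 + 5} - 2 \cdot 2 \cdot 6 \left(2 + 6\right) = \sqrt{-2} - 2 \cdot 2 \cdot 6 \cdot 8 = i \sqrt{2} - 192 = -192 + i \sqrt{2}$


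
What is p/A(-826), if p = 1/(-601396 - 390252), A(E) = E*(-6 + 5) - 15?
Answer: -1/804226528 ≈ -1.2434e-9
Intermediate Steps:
A(E) = -15 - E (A(E) = E*(-1) - 15 = -E - 15 = -15 - E)
p = -1/991648 (p = 1/(-991648) = -1/991648 ≈ -1.0084e-6)
p/A(-826) = -1/(991648*(-15 - 1*(-826))) = -1/(991648*(-15 + 826)) = -1/991648/811 = -1/991648*1/811 = -1/804226528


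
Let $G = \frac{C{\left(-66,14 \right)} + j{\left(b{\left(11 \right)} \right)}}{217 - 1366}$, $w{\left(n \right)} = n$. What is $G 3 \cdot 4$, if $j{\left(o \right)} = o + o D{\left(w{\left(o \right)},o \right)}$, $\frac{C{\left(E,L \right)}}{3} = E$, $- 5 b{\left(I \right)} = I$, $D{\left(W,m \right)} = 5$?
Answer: $\frac{4224}{1915} \approx 2.2057$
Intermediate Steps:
$b{\left(I \right)} = - \frac{I}{5}$
$C{\left(E,L \right)} = 3 E$
$j{\left(o \right)} = 6 o$ ($j{\left(o \right)} = o + o 5 = o + 5 o = 6 o$)
$G = \frac{352}{1915}$ ($G = \frac{3 \left(-66\right) + 6 \left(\left(- \frac{1}{5}\right) 11\right)}{217 - 1366} = \frac{-198 + 6 \left(- \frac{11}{5}\right)}{-1149} = \left(-198 - \frac{66}{5}\right) \left(- \frac{1}{1149}\right) = \left(- \frac{1056}{5}\right) \left(- \frac{1}{1149}\right) = \frac{352}{1915} \approx 0.18381$)
$G 3 \cdot 4 = \frac{352 \cdot 3 \cdot 4}{1915} = \frac{352}{1915} \cdot 12 = \frac{4224}{1915}$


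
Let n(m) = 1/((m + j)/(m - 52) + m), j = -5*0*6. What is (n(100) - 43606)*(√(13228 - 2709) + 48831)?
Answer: -2608422031878/1225 - 53417338*√10519/1225 ≈ -2.1338e+9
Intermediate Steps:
j = 0 (j = 0*6 = 0)
n(m) = 1/(m + m/(-52 + m)) (n(m) = 1/((m + 0)/(m - 52) + m) = 1/(m/(-52 + m) + m) = 1/(m + m/(-52 + m)))
(n(100) - 43606)*(√(13228 - 2709) + 48831) = ((-52 + 100)/(100*(-51 + 100)) - 43606)*(√(13228 - 2709) + 48831) = ((1/100)*48/49 - 43606)*(√10519 + 48831) = ((1/100)*(1/49)*48 - 43606)*(48831 + √10519) = (12/1225 - 43606)*(48831 + √10519) = -53417338*(48831 + √10519)/1225 = -2608422031878/1225 - 53417338*√10519/1225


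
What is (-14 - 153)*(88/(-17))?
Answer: 14696/17 ≈ 864.47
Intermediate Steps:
(-14 - 153)*(88/(-17)) = -14696*(-1)/17 = -167*(-88/17) = 14696/17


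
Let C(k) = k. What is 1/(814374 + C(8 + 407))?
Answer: 1/814789 ≈ 1.2273e-6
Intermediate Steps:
1/(814374 + C(8 + 407)) = 1/(814374 + (8 + 407)) = 1/(814374 + 415) = 1/814789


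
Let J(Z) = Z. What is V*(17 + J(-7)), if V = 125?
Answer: 1250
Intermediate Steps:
V*(17 + J(-7)) = 125*(17 - 7) = 125*10 = 1250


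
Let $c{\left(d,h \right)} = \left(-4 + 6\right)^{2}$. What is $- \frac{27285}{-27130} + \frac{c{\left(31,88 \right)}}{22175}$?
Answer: $\frac{121030679}{120321550} \approx 1.0059$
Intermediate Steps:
$c{\left(d,h \right)} = 4$ ($c{\left(d,h \right)} = 2^{2} = 4$)
$- \frac{27285}{-27130} + \frac{c{\left(31,88 \right)}}{22175} = - \frac{27285}{-27130} + \frac{4}{22175} = \left(-27285\right) \left(- \frac{1}{27130}\right) + 4 \cdot \frac{1}{22175} = \frac{5457}{5426} + \frac{4}{22175} = \frac{121030679}{120321550}$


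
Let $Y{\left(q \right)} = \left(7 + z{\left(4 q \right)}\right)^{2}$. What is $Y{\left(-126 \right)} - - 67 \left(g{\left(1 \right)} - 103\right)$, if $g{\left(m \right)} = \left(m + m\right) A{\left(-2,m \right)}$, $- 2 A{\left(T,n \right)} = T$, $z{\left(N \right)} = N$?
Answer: $240242$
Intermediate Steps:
$A{\left(T,n \right)} = - \frac{T}{2}$
$g{\left(m \right)} = 2 m$ ($g{\left(m \right)} = \left(m + m\right) \left(\left(- \frac{1}{2}\right) \left(-2\right)\right) = 2 m 1 = 2 m$)
$Y{\left(q \right)} = \left(7 + 4 q\right)^{2}$
$Y{\left(-126 \right)} - - 67 \left(g{\left(1 \right)} - 103\right) = \left(7 + 4 \left(-126\right)\right)^{2} - - 67 \left(2 \cdot 1 - 103\right) = \left(7 - 504\right)^{2} - - 67 \left(2 - 103\right) = \left(-497\right)^{2} - \left(-67\right) \left(-101\right) = 247009 - 6767 = 240242$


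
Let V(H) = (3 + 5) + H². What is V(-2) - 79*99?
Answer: -7809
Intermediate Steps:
V(H) = 8 + H²
V(-2) - 79*99 = (8 + (-2)²) - 79*99 = (8 + 4) - 7821 = 12 - 7821 = -7809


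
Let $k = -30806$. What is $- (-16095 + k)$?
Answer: $46901$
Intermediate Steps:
$- (-16095 + k) = - (-16095 - 30806) = \left(-1\right) \left(-46901\right) = 46901$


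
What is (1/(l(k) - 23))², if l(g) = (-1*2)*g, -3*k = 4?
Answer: 9/3721 ≈ 0.0024187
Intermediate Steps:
k = -4/3 (k = -⅓*4 = -4/3 ≈ -1.3333)
l(g) = -2*g
(1/(l(k) - 23))² = (1/(-2*(-4/3) - 23))² = (1/(8/3 - 23))² = (1/(-61/3))² = (-3/61)² = 9/3721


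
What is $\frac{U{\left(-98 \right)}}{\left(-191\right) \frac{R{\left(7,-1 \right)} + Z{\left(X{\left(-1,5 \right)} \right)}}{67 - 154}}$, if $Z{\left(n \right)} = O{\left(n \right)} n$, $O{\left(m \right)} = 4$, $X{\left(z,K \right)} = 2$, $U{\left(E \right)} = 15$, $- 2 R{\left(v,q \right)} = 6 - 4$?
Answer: $\frac{1305}{1337} \approx 0.97607$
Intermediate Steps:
$R{\left(v,q \right)} = -1$ ($R{\left(v,q \right)} = - \frac{6 - 4}{2} = \left(- \frac{1}{2}\right) 2 = -1$)
$Z{\left(n \right)} = 4 n$
$\frac{U{\left(-98 \right)}}{\left(-191\right) \frac{R{\left(7,-1 \right)} + Z{\left(X{\left(-1,5 \right)} \right)}}{67 - 154}} = \frac{15}{\left(-191\right) \frac{-1 + 4 \cdot 2}{67 - 154}} = \frac{15}{\left(-191\right) \frac{-1 + 8}{-87}} = \frac{15}{\left(-191\right) 7 \left(- \frac{1}{87}\right)} = \frac{15}{\left(-191\right) \left(- \frac{7}{87}\right)} = \frac{15}{\frac{1337}{87}} = 15 \cdot \frac{87}{1337} = \frac{1305}{1337}$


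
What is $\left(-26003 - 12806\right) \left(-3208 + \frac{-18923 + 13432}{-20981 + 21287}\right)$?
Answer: $\frac{2253522203}{18} \approx 1.252 \cdot 10^{8}$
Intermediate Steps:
$\left(-26003 - 12806\right) \left(-3208 + \frac{-18923 + 13432}{-20981 + 21287}\right) = - 38809 \left(-3208 - \frac{5491}{306}\right) = - 38809 \left(-3208 - \frac{323}{18}\right) = \left(-38809\right) \left(- \frac{58067}{18}\right) = \frac{2253522203}{18}$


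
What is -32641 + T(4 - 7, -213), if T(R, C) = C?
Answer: -32854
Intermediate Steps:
-32641 + T(4 - 7, -213) = -32641 - 213 = -32854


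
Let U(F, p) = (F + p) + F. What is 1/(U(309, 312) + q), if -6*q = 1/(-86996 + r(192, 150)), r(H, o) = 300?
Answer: 520176/483763681 ≈ 0.0010753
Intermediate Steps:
q = 1/520176 (q = -1/(6*(-86996 + 300)) = -⅙/(-86696) = -⅙*(-1/86696) = 1/520176 ≈ 1.9224e-6)
U(F, p) = p + 2*F
1/(U(309, 312) + q) = 1/((312 + 2*309) + 1/520176) = 1/((312 + 618) + 1/520176) = 1/(930 + 1/520176) = 1/(483763681/520176) = 520176/483763681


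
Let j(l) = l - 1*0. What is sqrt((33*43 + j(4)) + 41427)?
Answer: 5*sqrt(1714) ≈ 207.00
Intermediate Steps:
j(l) = l (j(l) = l + 0 = l)
sqrt((33*43 + j(4)) + 41427) = sqrt((33*43 + 4) + 41427) = sqrt((1419 + 4) + 41427) = sqrt(1423 + 41427) = sqrt(42850) = 5*sqrt(1714)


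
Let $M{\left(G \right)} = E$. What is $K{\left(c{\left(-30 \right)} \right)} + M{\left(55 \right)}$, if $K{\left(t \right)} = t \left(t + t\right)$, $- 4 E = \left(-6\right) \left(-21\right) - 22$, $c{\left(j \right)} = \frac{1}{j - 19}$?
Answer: $- \frac{62424}{2401} \approx -25.999$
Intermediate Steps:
$c{\left(j \right)} = \frac{1}{-19 + j}$
$E = -26$ ($E = - \frac{\left(-6\right) \left(-21\right) - 22}{4} = - \frac{126 - 22}{4} = \left(- \frac{1}{4}\right) 104 = -26$)
$K{\left(t \right)} = 2 t^{2}$ ($K{\left(t \right)} = t 2 t = 2 t^{2}$)
$M{\left(G \right)} = -26$
$K{\left(c{\left(-30 \right)} \right)} + M{\left(55 \right)} = 2 \left(\frac{1}{-19 - 30}\right)^{2} - 26 = 2 \left(\frac{1}{-49}\right)^{2} - 26 = 2 \left(- \frac{1}{49}\right)^{2} - 26 = 2 \cdot \frac{1}{2401} - 26 = \frac{2}{2401} - 26 = - \frac{62424}{2401}$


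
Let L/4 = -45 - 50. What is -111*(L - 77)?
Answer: 50727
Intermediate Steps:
L = -380 (L = 4*(-45 - 50) = 4*(-95) = -380)
-111*(L - 77) = -111*(-380 - 77) = -111*(-457) = 50727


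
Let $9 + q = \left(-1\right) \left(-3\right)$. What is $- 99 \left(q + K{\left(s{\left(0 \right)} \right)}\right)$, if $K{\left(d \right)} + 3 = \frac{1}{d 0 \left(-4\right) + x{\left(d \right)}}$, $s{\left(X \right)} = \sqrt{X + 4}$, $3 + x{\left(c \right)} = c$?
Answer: $990$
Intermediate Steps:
$x{\left(c \right)} = -3 + c$
$q = -6$ ($q = -9 - -3 = -9 + 3 = -6$)
$s{\left(X \right)} = \sqrt{4 + X}$
$K{\left(d \right)} = -3 + \frac{1}{-3 + d}$ ($K{\left(d \right)} = -3 + \frac{1}{d 0 \left(-4\right) + \left(-3 + d\right)} = -3 + \frac{1}{0 \left(-4\right) + \left(-3 + d\right)} = -3 + \frac{1}{0 + \left(-3 + d\right)} = -3 + \frac{1}{-3 + d}$)
$- 99 \left(q + K{\left(s{\left(0 \right)} \right)}\right) = - 99 \left(-6 + \frac{10 - 3 \sqrt{4 + 0}}{-3 + \sqrt{4 + 0}}\right) = - 99 \left(-6 + \frac{10 - 3 \sqrt{4}}{-3 + \sqrt{4}}\right) = - 99 \left(-6 + \frac{10 - 6}{-3 + 2}\right) = - 99 \left(-6 + \frac{10 - 6}{-1}\right) = - 99 \left(-6 - 4\right) = \left(-99\right) \left(-10\right) = 990$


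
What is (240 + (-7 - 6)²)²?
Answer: 167281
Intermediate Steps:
(240 + (-7 - 6)²)² = (240 + (-13)²)² = (240 + 169)² = 409² = 167281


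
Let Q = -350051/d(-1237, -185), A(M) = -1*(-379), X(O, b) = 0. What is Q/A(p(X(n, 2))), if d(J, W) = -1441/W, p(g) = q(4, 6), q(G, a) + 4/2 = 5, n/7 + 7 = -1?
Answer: -64759435/546139 ≈ -118.58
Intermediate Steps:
n = -56 (n = -49 + 7*(-1) = -49 - 7 = -56)
q(G, a) = 3 (q(G, a) = -2 + 5 = 3)
p(g) = 3
A(M) = 379
Q = -64759435/1441 (Q = -350051/((-1441/(-185))) = -350051/((-1441*(-1/185))) = -350051/1441/185 = -350051*185/1441 = -64759435/1441 ≈ -44941.)
Q/A(p(X(n, 2))) = -64759435/1441/379 = -64759435/1441*1/379 = -64759435/546139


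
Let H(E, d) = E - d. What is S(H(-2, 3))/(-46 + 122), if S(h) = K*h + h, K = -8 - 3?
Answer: 25/38 ≈ 0.65790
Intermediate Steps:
K = -11
S(h) = -10*h (S(h) = -11*h + h = -10*h)
S(H(-2, 3))/(-46 + 122) = (-10*(-2 - 1*3))/(-46 + 122) = -10*(-2 - 3)/76 = -10*(-5)*(1/76) = 50*(1/76) = 25/38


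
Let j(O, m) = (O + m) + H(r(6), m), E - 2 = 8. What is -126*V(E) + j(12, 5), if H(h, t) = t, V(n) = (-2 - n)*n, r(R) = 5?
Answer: 15142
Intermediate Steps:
E = 10 (E = 2 + 8 = 10)
V(n) = n*(-2 - n)
j(O, m) = O + 2*m (j(O, m) = (O + m) + m = O + 2*m)
-126*V(E) + j(12, 5) = -(-126)*10*(2 + 10) + (12 + 2*5) = -(-126)*10*12 + (12 + 10) = -126*(-120) + 22 = 15120 + 22 = 15142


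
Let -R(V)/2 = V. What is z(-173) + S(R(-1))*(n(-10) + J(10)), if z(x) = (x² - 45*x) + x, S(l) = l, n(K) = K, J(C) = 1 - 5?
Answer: 37513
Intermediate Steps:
J(C) = -4
R(V) = -2*V
z(x) = x² - 44*x
z(-173) + S(R(-1))*(n(-10) + J(10)) = -173*(-44 - 173) + (-2*(-1))*(-10 - 4) = -173*(-217) + 2*(-14) = 37541 - 28 = 37513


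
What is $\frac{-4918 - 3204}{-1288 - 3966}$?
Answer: $\frac{4061}{2627} \approx 1.5459$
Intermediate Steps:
$\frac{-4918 - 3204}{-1288 - 3966} = - \frac{8122}{-5254} = \left(-8122\right) \left(- \frac{1}{5254}\right) = \frac{4061}{2627}$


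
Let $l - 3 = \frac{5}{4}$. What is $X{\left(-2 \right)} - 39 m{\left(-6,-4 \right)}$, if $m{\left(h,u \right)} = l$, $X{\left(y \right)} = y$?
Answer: $- \frac{671}{4} \approx -167.75$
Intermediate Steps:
$l = \frac{17}{4}$ ($l = 3 + \frac{5}{4} = \frac{17}{4} \approx 4.25$)
$m{\left(h,u \right)} = \frac{17}{4}$
$X{\left(-2 \right)} - 39 m{\left(-6,-4 \right)} = -2 - \frac{663}{4} = - \frac{671}{4}$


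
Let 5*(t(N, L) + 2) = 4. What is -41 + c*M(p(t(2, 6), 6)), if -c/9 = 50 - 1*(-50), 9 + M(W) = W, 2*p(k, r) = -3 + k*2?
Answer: 10489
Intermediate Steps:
t(N, L) = -6/5 (t(N, L) = -2 + (⅕)*4 = -2 + ⅘ = -6/5)
p(k, r) = -3/2 + k (p(k, r) = (-3 + k*2)/2 = (-3 + 2*k)/2 = -3/2 + k)
M(W) = -9 + W
c = -900 (c = -9*(50 - 1*(-50)) = -9*(50 + 50) = -9*100 = -900)
-41 + c*M(p(t(2, 6), 6)) = -41 - 900*(-9 + (-3/2 - 6/5)) = -41 - 900*(-9 - 27/10) = -41 - 900*(-117/10) = -41 + 10530 = 10489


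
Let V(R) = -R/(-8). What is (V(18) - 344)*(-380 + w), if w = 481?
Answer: -138067/4 ≈ -34517.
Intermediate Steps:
V(R) = R/8 (V(R) = -R*(-1)/8 = -(-1)*R/8 = R/8)
(V(18) - 344)*(-380 + w) = ((1/8)*18 - 344)*(-380 + 481) = (9/4 - 344)*101 = -1367/4*101 = -138067/4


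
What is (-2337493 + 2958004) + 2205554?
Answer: 2826065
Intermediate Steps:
(-2337493 + 2958004) + 2205554 = 620511 + 2205554 = 2826065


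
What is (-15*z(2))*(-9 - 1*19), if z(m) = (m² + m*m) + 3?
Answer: 4620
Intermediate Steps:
z(m) = 3 + 2*m² (z(m) = (m² + m²) + 3 = 2*m² + 3 = 3 + 2*m²)
(-15*z(2))*(-9 - 1*19) = (-15*(3 + 2*2²))*(-9 - 1*19) = (-15*(3 + 2*4))*(-9 - 19) = -15*(3 + 8)*(-28) = -15*11*(-28) = -165*(-28) = 4620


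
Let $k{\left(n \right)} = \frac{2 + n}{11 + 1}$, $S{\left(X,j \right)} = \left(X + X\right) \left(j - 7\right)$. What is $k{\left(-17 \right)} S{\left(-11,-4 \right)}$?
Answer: $- \frac{605}{2} \approx -302.5$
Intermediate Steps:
$S{\left(X,j \right)} = 2 X \left(-7 + j\right)$
$k{\left(n \right)} = \frac{1}{6} + \frac{n}{12}$ ($k{\left(n \right)} = \frac{2 + n}{12} = \left(2 + n\right) \frac{1}{12} = \frac{1}{6} + \frac{n}{12}$)
$k{\left(-17 \right)} S{\left(-11,-4 \right)} = \left(\frac{1}{6} + \frac{1}{12} \left(-17\right)\right) 2 \left(-11\right) \left(-7 - 4\right) = \left(\frac{1}{6} - \frac{17}{12}\right) 2 \left(-11\right) \left(-11\right) = \left(- \frac{5}{4}\right) 242 = - \frac{605}{2}$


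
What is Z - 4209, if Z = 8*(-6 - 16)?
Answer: -4385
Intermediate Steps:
Z = -176 (Z = 8*(-22) = -176)
Z - 4209 = -176 - 4209 = -4385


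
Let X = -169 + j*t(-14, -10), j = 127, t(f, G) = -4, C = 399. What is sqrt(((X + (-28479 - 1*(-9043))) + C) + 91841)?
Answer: sqrt(72127) ≈ 268.56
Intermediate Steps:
X = -677 (X = -169 + 127*(-4) = -169 - 508 = -677)
sqrt(((X + (-28479 - 1*(-9043))) + C) + 91841) = sqrt(((-677 + (-28479 - 1*(-9043))) + 399) + 91841) = sqrt(((-677 + (-28479 + 9043)) + 399) + 91841) = sqrt(((-677 - 19436) + 399) + 91841) = sqrt((-20113 + 399) + 91841) = sqrt(-19714 + 91841) = sqrt(72127)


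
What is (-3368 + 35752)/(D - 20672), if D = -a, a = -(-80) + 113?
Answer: -32384/20865 ≈ -1.5521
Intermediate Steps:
a = 193 (a = -80*(-1) + 113 = 80 + 113 = 193)
D = -193 (D = -1*193 = -193)
(-3368 + 35752)/(D - 20672) = (-3368 + 35752)/(-193 - 20672) = 32384/(-20865) = 32384*(-1/20865) = -32384/20865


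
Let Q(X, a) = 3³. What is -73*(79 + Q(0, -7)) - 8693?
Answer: -16431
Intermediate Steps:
Q(X, a) = 27
-73*(79 + Q(0, -7)) - 8693 = -73*(79 + 27) - 8693 = -73*106 - 8693 = -7738 - 8693 = -16431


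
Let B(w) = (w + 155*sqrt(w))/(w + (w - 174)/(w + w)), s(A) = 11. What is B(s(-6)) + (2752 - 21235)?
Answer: -1459915/79 + 3410*sqrt(11)/79 ≈ -18337.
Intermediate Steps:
B(w) = (w + 155*sqrt(w))/(w + (-174 + w)/(2*w)) (B(w) = (w + 155*sqrt(w))/(w + (-174 + w)/((2*w))) = (w + 155*sqrt(w))/(w + (-174 + w)*(1/(2*w))) = (w + 155*sqrt(w))/(w + (-174 + w)/(2*w)))
B(s(-6)) + (2752 - 21235) = 2*(11**2 + 155*11**(3/2))/(-174 + 11 + 2*11**2) + (2752 - 21235) = 2*(121 + 155*(11*sqrt(11)))/(-174 + 11 + 2*121) - 18483 = 2*(121 + 1705*sqrt(11))/(-174 + 11 + 242) - 18483 = 2*(121 + 1705*sqrt(11))/79 - 18483 = 2*(1/79)*(121 + 1705*sqrt(11)) - 18483 = (242/79 + 3410*sqrt(11)/79) - 18483 = -1459915/79 + 3410*sqrt(11)/79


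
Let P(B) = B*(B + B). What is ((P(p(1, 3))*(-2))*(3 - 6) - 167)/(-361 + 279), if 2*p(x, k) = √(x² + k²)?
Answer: 137/82 ≈ 1.6707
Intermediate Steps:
p(x, k) = √(k² + x²)/2 (p(x, k) = √(x² + k²)/2 = √(k² + x²)/2)
P(B) = 2*B² (P(B) = B*(2*B) = 2*B²)
((P(p(1, 3))*(-2))*(3 - 6) - 167)/(-361 + 279) = (((2*(√(3² + 1²)/2)²)*(-2))*(3 - 6) - 167)/(-361 + 279) = (((2*(√(9 + 1)/2)²)*(-2))*(-3) - 167)/(-82) = (((2*(√10/2)²)*(-2))*(-3) - 167)*(-1/82) = (((2*(5/2))*(-2))*(-3) - 167)*(-1/82) = ((5*(-2))*(-3) - 167)*(-1/82) = (-10*(-3) - 167)*(-1/82) = (30 - 167)*(-1/82) = -137*(-1/82) = 137/82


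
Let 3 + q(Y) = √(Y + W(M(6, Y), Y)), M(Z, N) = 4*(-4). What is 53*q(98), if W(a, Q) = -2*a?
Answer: -159 + 53*√130 ≈ 445.29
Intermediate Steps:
M(Z, N) = -16
q(Y) = -3 + √(32 + Y) (q(Y) = -3 + √(Y - 2*(-16)) = -3 + √(Y + 32) = -3 + √(32 + Y))
53*q(98) = 53*(-3 + √(32 + 98)) = 53*(-3 + √130) = -159 + 53*√130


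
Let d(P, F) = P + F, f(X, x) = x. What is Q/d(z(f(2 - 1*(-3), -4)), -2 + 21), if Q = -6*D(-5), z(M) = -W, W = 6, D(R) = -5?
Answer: 30/13 ≈ 2.3077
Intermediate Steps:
z(M) = -6 (z(M) = -1*6 = -6)
Q = 30 (Q = -6*(-5) = 30)
d(P, F) = F + P
Q/d(z(f(2 - 1*(-3), -4)), -2 + 21) = 30/((-2 + 21) - 6) = 30/(19 - 6) = 30/13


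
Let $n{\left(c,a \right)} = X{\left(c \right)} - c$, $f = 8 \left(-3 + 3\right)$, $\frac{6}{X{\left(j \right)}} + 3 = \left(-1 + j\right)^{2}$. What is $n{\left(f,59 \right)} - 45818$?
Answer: $-45821$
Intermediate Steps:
$X{\left(j \right)} = \frac{6}{-3 + \left(-1 + j\right)^{2}}$
$f = 0$ ($f = 8 \cdot 0 = 0$)
$n{\left(c,a \right)} = - c + \frac{6}{-3 + \left(-1 + c\right)^{2}}$ ($n{\left(c,a \right)} = \frac{6}{-3 + \left(-1 + c\right)^{2}} - c = - c + \frac{6}{-3 + \left(-1 + c\right)^{2}}$)
$n{\left(f,59 \right)} - 45818 = \left(\left(-1\right) 0 + \frac{6}{-3 + \left(-1 + 0\right)^{2}}\right) - 45818 = \left(0 + \frac{6}{-3 + \left(-1\right)^{2}}\right) - 45818 = \left(0 + \frac{6}{-3 + 1}\right) - 45818 = \left(0 + \frac{6}{-2}\right) - 45818 = \left(0 + 6 \left(- \frac{1}{2}\right)\right) - 45818 = \left(0 - 3\right) - 45818 = -3 - 45818 = -45821$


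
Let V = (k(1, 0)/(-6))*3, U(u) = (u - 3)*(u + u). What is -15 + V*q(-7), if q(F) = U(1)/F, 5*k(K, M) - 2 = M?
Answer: -529/35 ≈ -15.114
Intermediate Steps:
U(u) = 2*u*(-3 + u) (U(u) = (-3 + u)*(2*u) = 2*u*(-3 + u))
k(K, M) = ⅖ + M/5
q(F) = -4/F (q(F) = (2*1*(-3 + 1))/F = (2*1*(-2))/F = -4/F)
V = -⅕ (V = ((⅖ + (⅕)*0)/(-6))*3 = ((⅖ + 0)*(-⅙))*3 = ((⅖)*(-⅙))*3 = -1/15*3 = -⅕ ≈ -0.20000)
-15 + V*q(-7) = -15 - (-4)/(5*(-7)) = -15 - (-4)*(-1)/(5*7) = -15 - ⅕*4/7 = -15 - 4/35 = -529/35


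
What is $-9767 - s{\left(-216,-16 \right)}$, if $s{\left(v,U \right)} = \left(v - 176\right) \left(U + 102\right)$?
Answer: $23945$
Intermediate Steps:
$s{\left(v,U \right)} = \left(-176 + v\right) \left(102 + U\right)$
$-9767 - s{\left(-216,-16 \right)} = -9767 - \left(-17952 - -2816 + 102 \left(-216\right) - -3456\right) = -9767 - \left(-17952 + 2816 - 22032 + 3456\right) = -9767 - -33712 = -9767 + 33712 = 23945$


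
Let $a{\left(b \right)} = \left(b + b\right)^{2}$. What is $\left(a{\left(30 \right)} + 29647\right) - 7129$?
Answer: $26118$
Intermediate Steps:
$a{\left(b \right)} = 4 b^{2}$ ($a{\left(b \right)} = \left(2 b\right)^{2} = 4 b^{2}$)
$\left(a{\left(30 \right)} + 29647\right) - 7129 = \left(4 \cdot 30^{2} + 29647\right) - 7129 = \left(4 \cdot 900 + 29647\right) - 7129 = \left(3600 + 29647\right) - 7129 = 33247 - 7129 = 26118$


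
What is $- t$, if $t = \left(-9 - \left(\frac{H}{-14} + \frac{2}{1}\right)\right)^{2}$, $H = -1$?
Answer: $- \frac{24025}{196} \approx -122.58$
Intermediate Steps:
$t = \frac{24025}{196}$ ($t = \left(-9 - \left(- \frac{1}{-14} + \frac{2}{1}\right)\right)^{2} = \left(-9 - \left(\left(-1\right) \left(- \frac{1}{14}\right) + 2 \cdot 1\right)\right)^{2} = \left(-9 - \left(\frac{1}{14} + 2\right)\right)^{2} = \left(-9 - \frac{29}{14}\right)^{2} = \left(- \frac{155}{14}\right)^{2} = \frac{24025}{196} \approx 122.58$)
$- t = \left(-1\right) \frac{24025}{196} = - \frac{24025}{196}$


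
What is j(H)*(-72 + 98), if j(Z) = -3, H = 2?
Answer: -78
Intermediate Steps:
j(H)*(-72 + 98) = -3*(-72 + 98) = -3*26 = -78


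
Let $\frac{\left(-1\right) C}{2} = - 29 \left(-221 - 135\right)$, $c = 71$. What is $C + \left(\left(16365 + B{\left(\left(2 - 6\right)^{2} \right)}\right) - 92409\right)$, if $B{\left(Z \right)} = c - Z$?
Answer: $-96637$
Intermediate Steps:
$B{\left(Z \right)} = 71 - Z$
$C = -20648$ ($C = - 2 \left(- 29 \left(-221 - 135\right)\right) = - 2 \left(\left(-29\right) \left(-356\right)\right) = \left(-2\right) 10324 = -20648$)
$C + \left(\left(16365 + B{\left(\left(2 - 6\right)^{2} \right)}\right) - 92409\right) = -20648 - \left(75973 + \left(2 - 6\right)^{2}\right) = -20648 + \left(\left(16365 + \left(71 - \left(-4\right)^{2}\right)\right) - 92409\right) = -20648 + \left(\left(16365 + \left(71 - 16\right)\right) - 92409\right) = -20648 + \left(\left(16365 + 55\right) - 92409\right) = -20648 + \left(16420 - 92409\right) = -20648 - 75989 = -96637$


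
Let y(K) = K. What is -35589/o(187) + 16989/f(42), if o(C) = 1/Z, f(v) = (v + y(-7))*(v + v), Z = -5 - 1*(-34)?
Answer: -144490531/140 ≈ -1.0321e+6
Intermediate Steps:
Z = 29 (Z = -5 + 34 = 29)
f(v) = 2*v*(-7 + v) (f(v) = (v - 7)*(v + v) = (-7 + v)*(2*v) = 2*v*(-7 + v))
o(C) = 1/29
-35589/o(187) + 16989/f(42) = -35589/1/29 + 16989/((2*42*(-7 + 42))) = -35589*29 + 16989/((2*42*35)) = -1032081 + 16989/2940 = -1032081 + 16989*(1/2940) = -1032081 + 809/140 = -144490531/140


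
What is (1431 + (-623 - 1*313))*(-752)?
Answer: -372240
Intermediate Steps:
(1431 + (-623 - 1*313))*(-752) = (1431 + (-623 - 313))*(-752) = (1431 - 936)*(-752) = 495*(-752) = -372240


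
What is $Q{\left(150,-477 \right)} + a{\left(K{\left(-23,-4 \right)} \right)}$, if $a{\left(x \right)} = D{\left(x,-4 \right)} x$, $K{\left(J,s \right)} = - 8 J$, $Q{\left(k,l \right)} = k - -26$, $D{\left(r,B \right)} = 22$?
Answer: $4224$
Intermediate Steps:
$Q{\left(k,l \right)} = 26 + k$ ($Q{\left(k,l \right)} = k + 26 = 26 + k$)
$a{\left(x \right)} = 22 x$
$Q{\left(150,-477 \right)} + a{\left(K{\left(-23,-4 \right)} \right)} = \left(26 + 150\right) + 22 \left(\left(-8\right) \left(-23\right)\right) = 176 + 22 \cdot 184 = 176 + 4048 = 4224$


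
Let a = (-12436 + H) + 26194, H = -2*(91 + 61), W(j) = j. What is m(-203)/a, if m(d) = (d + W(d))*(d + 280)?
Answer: -2233/961 ≈ -2.3236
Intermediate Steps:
H = -304 (H = -2*152 = -304)
m(d) = 2*d*(280 + d) (m(d) = (d + d)*(d + 280) = (2*d)*(280 + d) = 2*d*(280 + d))
a = 13454 (a = (-12436 - 304) + 26194 = -12740 + 26194 = 13454)
m(-203)/a = (2*(-203)*(280 - 203))/13454 = (2*(-203)*77)*(1/13454) = -31262*1/13454 = -2233/961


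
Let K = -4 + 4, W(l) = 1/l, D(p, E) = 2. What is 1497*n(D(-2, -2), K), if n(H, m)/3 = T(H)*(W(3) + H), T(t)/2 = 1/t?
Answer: 10479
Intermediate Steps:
K = 0
T(t) = 2/t
n(H, m) = 6*(1/3 + H)/H (n(H, m) = 3*((2/H)*(1/3 + H)) = 3*(2*(1/3 + H)/H) = 6*(1/3 + H)/H)
1497*n(D(-2, -2), K) = 1497*(6 + 2/2) = 1497*(6 + 2*(1/2)) = 1497*(6 + 1) = 1497*7 = 10479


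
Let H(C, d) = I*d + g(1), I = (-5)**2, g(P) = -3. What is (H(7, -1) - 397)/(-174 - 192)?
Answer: 425/366 ≈ 1.1612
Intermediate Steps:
I = 25
H(C, d) = -3 + 25*d (H(C, d) = 25*d - 3 = -3 + 25*d)
(H(7, -1) - 397)/(-174 - 192) = ((-3 + 25*(-1)) - 397)/(-174 - 192) = ((-3 - 25) - 397)/(-366) = (-28 - 397)*(-1/366) = -425*(-1/366) = 425/366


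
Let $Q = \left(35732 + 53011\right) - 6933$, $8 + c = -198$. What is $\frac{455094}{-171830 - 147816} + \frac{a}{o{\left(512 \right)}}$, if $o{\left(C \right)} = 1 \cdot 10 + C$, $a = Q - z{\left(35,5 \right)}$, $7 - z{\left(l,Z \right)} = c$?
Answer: $\frac{4307432599}{27809202} \approx 154.89$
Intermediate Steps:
$c = -206$ ($c = -8 - 198 = -206$)
$Q = 81810$ ($Q = 88743 - 6933 = 81810$)
$z{\left(l,Z \right)} = 213$ ($z{\left(l,Z \right)} = 7 - -206 = 7 + 206 = 213$)
$a = 81597$ ($a = 81810 - 213 = 81597$)
$o{\left(C \right)} = 10 + C$
$\frac{455094}{-171830 - 147816} + \frac{a}{o{\left(512 \right)}} = \frac{455094}{-171830 - 147816} + \frac{81597}{10 + 512} = \frac{455094}{-171830 - 147816} + \frac{81597}{522} = \frac{455094}{-319646} + 81597 \cdot \frac{1}{522} = 455094 \left(- \frac{1}{319646}\right) + \frac{27199}{174} = - \frac{227547}{159823} + \frac{27199}{174} = \frac{4307432599}{27809202}$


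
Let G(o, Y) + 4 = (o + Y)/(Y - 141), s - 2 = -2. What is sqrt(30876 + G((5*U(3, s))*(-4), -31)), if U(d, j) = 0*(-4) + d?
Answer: 5*sqrt(9133329)/86 ≈ 175.71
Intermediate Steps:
s = 0 (s = 2 - 2 = 0)
U(d, j) = d (U(d, j) = 0 + d = d)
G(o, Y) = -4 + (Y + o)/(-141 + Y) (G(o, Y) = -4 + (o + Y)/(Y - 141) = -4 + (Y + o)/(-141 + Y))
sqrt(30876 + G((5*U(3, s))*(-4), -31)) = sqrt(30876 + (564 + (5*3)*(-4) - 3*(-31))/(-141 - 31)) = sqrt(30876 + (564 + 15*(-4) + 93)/(-172)) = sqrt(30876 - (564 - 60 + 93)/172) = sqrt(30876 - 1/172*597) = sqrt(30876 - 597/172) = sqrt(5310075/172) = 5*sqrt(9133329)/86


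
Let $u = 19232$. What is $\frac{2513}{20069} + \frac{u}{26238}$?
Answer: $\frac{32278793}{37612173} \approx 0.8582$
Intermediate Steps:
$\frac{2513}{20069} + \frac{u}{26238} = \frac{2513}{20069} + \frac{19232}{26238} = 2513 \cdot \frac{1}{20069} + 19232 \cdot \frac{1}{26238} = \frac{359}{2867} + \frac{9616}{13119} = \frac{32278793}{37612173}$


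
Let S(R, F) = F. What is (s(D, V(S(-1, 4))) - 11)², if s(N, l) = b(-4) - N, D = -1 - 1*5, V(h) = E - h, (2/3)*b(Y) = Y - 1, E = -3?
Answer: 625/4 ≈ 156.25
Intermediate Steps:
b(Y) = -3/2 + 3*Y/2 (b(Y) = 3*(Y - 1)/2 = 3*(-1 + Y)/2 = -3/2 + 3*Y/2)
V(h) = -3 - h
D = -6 (D = -1 - 5 = -6)
s(N, l) = -15/2 - N (s(N, l) = (-3/2 + (3/2)*(-4)) - N = (-3/2 - 6) - N = -15/2 - N)
(s(D, V(S(-1, 4))) - 11)² = ((-15/2 - 1*(-6)) - 11)² = ((-15/2 + 6) - 11)² = (-3/2 - 11)² = (-25/2)² = 625/4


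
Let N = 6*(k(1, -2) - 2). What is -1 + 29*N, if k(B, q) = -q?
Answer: -1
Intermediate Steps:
N = 0 (N = 6*(-1*(-2) - 2) = 6*(2 - 2) = 6*0 = 0)
-1 + 29*N = -1 + 29*0 = -1 + 0 = -1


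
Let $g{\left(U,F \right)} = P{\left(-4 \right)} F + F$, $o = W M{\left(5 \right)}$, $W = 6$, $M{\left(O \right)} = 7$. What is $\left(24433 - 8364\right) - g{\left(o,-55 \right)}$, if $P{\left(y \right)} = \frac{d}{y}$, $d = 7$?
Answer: $\frac{64111}{4} \approx 16028.0$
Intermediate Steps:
$o = 42$ ($o = 6 \cdot 7 = 42$)
$P{\left(y \right)} = \frac{7}{y}$
$g{\left(U,F \right)} = - \frac{3 F}{4}$ ($g{\left(U,F \right)} = \frac{7}{-4} F + F = 7 \left(- \frac{1}{4}\right) F + F = - \frac{7 F}{4} + F = - \frac{3 F}{4}$)
$\left(24433 - 8364\right) - g{\left(o,-55 \right)} = \left(24433 - 8364\right) - \left(- \frac{3}{4}\right) \left(-55\right) = \left(24433 - 8364\right) - \frac{165}{4} = 16069 - \frac{165}{4} = \frac{64111}{4}$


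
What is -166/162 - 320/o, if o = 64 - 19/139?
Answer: -1446557/239679 ≈ -6.0354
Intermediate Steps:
o = 8877/139 (o = 64 - 19*1/139 = 64 - 19/139 = 8877/139 ≈ 63.863)
-166/162 - 320/o = -166/162 - 320/8877/139 = -166*1/162 - 320*139/8877 = -83/81 - 44480/8877 = -1446557/239679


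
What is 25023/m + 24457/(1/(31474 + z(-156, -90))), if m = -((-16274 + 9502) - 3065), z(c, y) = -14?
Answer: 2522919072721/3279 ≈ 7.6942e+8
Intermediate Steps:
m = 9837 (m = -(-6772 - 3065) = -1*(-9837) = 9837)
25023/m + 24457/(1/(31474 + z(-156, -90))) = 25023/9837 + 24457/(1/(31474 - 14)) = 25023*(1/9837) + 24457/(1/31460) = 8341/3279 + 24457/(1/31460) = 8341/3279 + 24457*31460 = 8341/3279 + 769417220 = 2522919072721/3279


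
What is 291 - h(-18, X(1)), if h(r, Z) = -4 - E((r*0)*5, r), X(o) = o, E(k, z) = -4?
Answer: 291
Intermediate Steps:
h(r, Z) = 0 (h(r, Z) = -4 - 1*(-4) = -4 + 4 = 0)
291 - h(-18, X(1)) = 291 - 1*0 = 291 + 0 = 291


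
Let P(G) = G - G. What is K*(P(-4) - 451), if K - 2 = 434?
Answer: -196636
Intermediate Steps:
K = 436 (K = 2 + 434 = 436)
P(G) = 0
K*(P(-4) - 451) = 436*(0 - 451) = 436*(-451) = -196636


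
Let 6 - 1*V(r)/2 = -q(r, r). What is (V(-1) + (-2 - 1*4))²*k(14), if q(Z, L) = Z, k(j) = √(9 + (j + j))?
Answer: 16*√37 ≈ 97.324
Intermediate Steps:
k(j) = √(9 + 2*j)
V(r) = 12 + 2*r (V(r) = 12 - (-2)*r = 12 + 2*r)
(V(-1) + (-2 - 1*4))²*k(14) = ((12 + 2*(-1)) + (-2 - 1*4))²*√(9 + 2*14) = ((12 - 2) + (-2 - 4))²*√(9 + 28) = (10 - 6)²*√37 = 4²*√37 = 16*√37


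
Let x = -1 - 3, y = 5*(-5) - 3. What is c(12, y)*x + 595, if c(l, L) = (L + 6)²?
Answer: -1341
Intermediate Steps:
y = -28 (y = -25 - 3 = -28)
x = -4
c(l, L) = (6 + L)²
c(12, y)*x + 595 = (6 - 28)²*(-4) + 595 = (-22)²*(-4) + 595 = 484*(-4) + 595 = -1936 + 595 = -1341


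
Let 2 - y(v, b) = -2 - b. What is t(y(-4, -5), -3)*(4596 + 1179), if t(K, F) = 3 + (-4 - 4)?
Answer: -28875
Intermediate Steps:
y(v, b) = 4 + b (y(v, b) = 2 - (-2 - b) = 2 + (2 + b) = 4 + b)
t(K, F) = -5 (t(K, F) = 3 - 8 = -5)
t(y(-4, -5), -3)*(4596 + 1179) = -5*(4596 + 1179) = -5*5775 = -28875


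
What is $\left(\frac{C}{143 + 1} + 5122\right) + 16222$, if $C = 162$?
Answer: $\frac{170761}{8} \approx 21345.0$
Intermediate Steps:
$\left(\frac{C}{143 + 1} + 5122\right) + 16222 = \left(\frac{1}{143 + 1} \cdot 162 + 5122\right) + 16222 = \left(\frac{1}{144} \cdot 162 + 5122\right) + 16222 = \left(\frac{9}{8} + 5122\right) + 16222 = \frac{40985}{8} + 16222 = \frac{170761}{8}$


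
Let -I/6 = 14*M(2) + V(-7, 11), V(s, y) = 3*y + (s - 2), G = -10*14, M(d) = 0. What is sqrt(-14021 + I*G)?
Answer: sqrt(6139) ≈ 78.352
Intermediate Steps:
G = -140
V(s, y) = -2 + s + 3*y (V(s, y) = 3*y + (-2 + s) = -2 + s + 3*y)
I = -144 (I = -6*(14*0 + (-2 - 7 + 3*11)) = -6*(0 + (-2 - 7 + 33)) = -6*(0 + 24) = -6*24 = -144)
sqrt(-14021 + I*G) = sqrt(-14021 - 144*(-140)) = sqrt(-14021 + 20160) = sqrt(6139)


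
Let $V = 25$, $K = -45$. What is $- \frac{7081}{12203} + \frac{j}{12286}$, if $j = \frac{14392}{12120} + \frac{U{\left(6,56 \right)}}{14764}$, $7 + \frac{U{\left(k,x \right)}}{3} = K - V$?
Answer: $- \frac{1945585784240747}{3353465105272680} \approx -0.58017$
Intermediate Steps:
$U{\left(k,x \right)} = -231$ ($U{\left(k,x \right)} = -21 + 3 \left(-45 - 25\right) = -21 + 3 \left(-70\right) = -21 - 210 = -231$)
$j = \frac{26210471}{22367460}$ ($j = \frac{14392}{12120} - \frac{231}{14764} = 14392 \cdot \frac{1}{12120} - \frac{231}{14764} = \frac{1799}{1515} - \frac{231}{14764} = \frac{26210471}{22367460} \approx 1.1718$)
$- \frac{7081}{12203} + \frac{j}{12286} = - \frac{7081}{12203} + \frac{26210471}{22367460 \cdot 12286} = \left(-7081\right) \frac{1}{12203} + \frac{26210471}{22367460} \cdot \frac{1}{12286} = - \frac{7081}{12203} + \frac{26210471}{274806613560} = - \frac{1945585784240747}{3353465105272680}$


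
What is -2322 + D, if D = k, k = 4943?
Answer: 2621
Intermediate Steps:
D = 4943
-2322 + D = -2322 + 4943 = 2621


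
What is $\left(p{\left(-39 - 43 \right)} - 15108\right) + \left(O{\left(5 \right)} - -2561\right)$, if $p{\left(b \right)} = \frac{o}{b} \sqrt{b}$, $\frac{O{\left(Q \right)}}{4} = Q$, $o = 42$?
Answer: $-12527 - \frac{21 i \sqrt{82}}{41} \approx -12527.0 - 4.6381 i$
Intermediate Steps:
$O{\left(Q \right)} = 4 Q$
$p{\left(b \right)} = \frac{42}{\sqrt{b}}$ ($p{\left(b \right)} = \frac{42}{b} \sqrt{b} = \frac{42}{\sqrt{b}}$)
$\left(p{\left(-39 - 43 \right)} - 15108\right) + \left(O{\left(5 \right)} - -2561\right) = \left(\frac{42}{\sqrt{-39 - 43}} - 15108\right) + \left(4 \cdot 5 - -2561\right) = \left(\frac{42}{i \sqrt{82}} - 15108\right) + \left(20 + 2561\right) = \left(42 \left(- \frac{i \sqrt{82}}{82}\right) - 15108\right) + 2581 = \left(- \frac{21 i \sqrt{82}}{41} - 15108\right) + 2581 = \left(-15108 - \frac{21 i \sqrt{82}}{41}\right) + 2581 = -12527 - \frac{21 i \sqrt{82}}{41}$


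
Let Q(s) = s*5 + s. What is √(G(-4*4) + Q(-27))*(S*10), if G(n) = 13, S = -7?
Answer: -70*I*√149 ≈ -854.46*I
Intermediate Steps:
Q(s) = 6*s (Q(s) = 5*s + s = 6*s)
√(G(-4*4) + Q(-27))*(S*10) = √(13 + 6*(-27))*(-7*10) = √(13 - 162)*(-70) = √(-149)*(-70) = (I*√149)*(-70) = -70*I*√149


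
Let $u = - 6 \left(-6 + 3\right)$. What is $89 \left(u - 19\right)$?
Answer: $-89$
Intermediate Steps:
$u = 18$ ($u = \left(-6\right) \left(-3\right) = 18$)
$89 \left(u - 19\right) = 89 \left(18 - 19\right) = 89 \left(-1\right) = -89$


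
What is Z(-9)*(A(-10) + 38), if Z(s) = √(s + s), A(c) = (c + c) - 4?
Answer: 42*I*√2 ≈ 59.397*I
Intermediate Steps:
A(c) = -4 + 2*c (A(c) = 2*c - 4 = -4 + 2*c)
Z(s) = √2*√s (Z(s) = √(2*s) = √2*√s)
Z(-9)*(A(-10) + 38) = (√2*√(-9))*((-4 + 2*(-10)) + 38) = (√2*(3*I))*((-4 - 20) + 38) = (3*I*√2)*(-24 + 38) = (3*I*√2)*14 = 42*I*√2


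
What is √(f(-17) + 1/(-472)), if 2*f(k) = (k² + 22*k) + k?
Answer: I*√2840614/236 ≈ 7.1416*I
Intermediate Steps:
f(k) = k²/2 + 23*k/2 (f(k) = ((k² + 22*k) + k)/2 = (k² + 23*k)/2 = k²/2 + 23*k/2)
√(f(-17) + 1/(-472)) = √((½)*(-17)*(23 - 17) + 1/(-472)) = √((½)*(-17)*6 - 1/472) = √(-51 - 1/472) = √(-24073/472) = I*√2840614/236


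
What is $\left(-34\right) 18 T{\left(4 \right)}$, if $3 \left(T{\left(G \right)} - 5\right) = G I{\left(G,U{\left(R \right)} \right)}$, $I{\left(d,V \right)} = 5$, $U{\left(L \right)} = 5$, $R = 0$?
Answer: $-7140$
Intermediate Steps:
$T{\left(G \right)} = 5 + \frac{5 G}{3}$ ($T{\left(G \right)} = 5 + \frac{G 5}{3} = 5 + \frac{5 G}{3}$)
$\left(-34\right) 18 T{\left(4 \right)} = \left(-34\right) 18 \left(5 + \frac{5}{3} \cdot 4\right) = - 612 \left(5 + \frac{20}{3}\right) = \left(-612\right) \frac{35}{3} = -7140$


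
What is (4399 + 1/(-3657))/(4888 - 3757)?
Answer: 16087142/4136067 ≈ 3.8895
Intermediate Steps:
(4399 + 1/(-3657))/(4888 - 3757) = (4399 - 1/3657)/1131 = (16087142/3657)*(1/1131) = 16087142/4136067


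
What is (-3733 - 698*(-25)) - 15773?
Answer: -2056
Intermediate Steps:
(-3733 - 698*(-25)) - 15773 = (-3733 + 17450) - 15773 = 13717 - 15773 = -2056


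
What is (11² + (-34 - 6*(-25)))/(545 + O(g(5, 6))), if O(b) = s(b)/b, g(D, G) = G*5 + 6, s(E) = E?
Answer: 79/182 ≈ 0.43407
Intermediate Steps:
g(D, G) = 6 + 5*G (g(D, G) = 5*G + 6 = 6 + 5*G)
O(b) = 1 (O(b) = b/b = 1)
(11² + (-34 - 6*(-25)))/(545 + O(g(5, 6))) = (11² + (-34 - 6*(-25)))/(545 + 1) = (121 + (-34 + 150))/546 = (121 + 116)*(1/546) = 237*(1/546) = 79/182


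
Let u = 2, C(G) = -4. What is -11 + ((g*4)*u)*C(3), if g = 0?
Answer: -11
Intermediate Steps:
-11 + ((g*4)*u)*C(3) = -11 + ((0*4)*2)*(-4) = -11 + (0*2)*(-4) = -11 + 0*(-4) = -11 + 0 = -11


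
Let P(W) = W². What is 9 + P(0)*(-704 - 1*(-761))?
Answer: 9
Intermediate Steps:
9 + P(0)*(-704 - 1*(-761)) = 9 + 0²*(-704 - 1*(-761)) = 9 + 0*(-704 + 761) = 9 + 0*57 = 9 + 0 = 9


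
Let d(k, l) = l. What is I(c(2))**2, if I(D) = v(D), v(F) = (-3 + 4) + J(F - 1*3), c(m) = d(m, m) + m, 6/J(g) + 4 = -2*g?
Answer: 0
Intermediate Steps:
J(g) = 6/(-4 - 2*g)
c(m) = 2*m (c(m) = m + m = 2*m)
v(F) = 1 - 3/(-1 + F) (v(F) = (-3 + 4) - 3/(2 + (F - 1*3)) = 1 - 3/(2 + (F - 3)) = 1 - 3/(2 + (-3 + F)) = 1 - 3/(-1 + F))
I(D) = (-4 + D)/(-1 + D)
I(c(2))**2 = ((-4 + 2*2)/(-1 + 2*2))**2 = ((-4 + 4)/(-1 + 4))**2 = (0/3)**2 = ((1/3)*0)**2 = 0**2 = 0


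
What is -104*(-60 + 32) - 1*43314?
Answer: -40402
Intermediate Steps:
-104*(-60 + 32) - 1*43314 = -104*(-28) - 43314 = 2912 - 43314 = -40402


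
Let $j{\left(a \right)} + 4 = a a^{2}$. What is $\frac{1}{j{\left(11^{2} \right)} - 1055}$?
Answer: $\frac{1}{1770502} \approx 5.6481 \cdot 10^{-7}$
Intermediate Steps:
$j{\left(a \right)} = -4 + a^{3}$ ($j{\left(a \right)} = -4 + a a^{2} = -4 + a^{3}$)
$\frac{1}{j{\left(11^{2} \right)} - 1055} = \frac{1}{\left(-4 + \left(11^{2}\right)^{3}\right) - 1055} = \frac{1}{\left(-4 + 121^{3}\right) - 1055} = \frac{1}{\left(-4 + 1771561\right) - 1055} = \frac{1}{1771557 - 1055} = \frac{1}{1770502}$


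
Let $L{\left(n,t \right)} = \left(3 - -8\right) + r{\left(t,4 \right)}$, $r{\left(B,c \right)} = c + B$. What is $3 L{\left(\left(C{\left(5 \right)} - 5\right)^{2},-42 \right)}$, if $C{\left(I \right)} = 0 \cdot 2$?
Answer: $-81$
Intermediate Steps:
$C{\left(I \right)} = 0$
$r{\left(B,c \right)} = B + c$
$L{\left(n,t \right)} = 15 + t$ ($L{\left(n,t \right)} = \left(3 - -8\right) + \left(t + 4\right) = \left(3 + 8\right) + \left(4 + t\right) = 11 + \left(4 + t\right) = 15 + t$)
$3 L{\left(\left(C{\left(5 \right)} - 5\right)^{2},-42 \right)} = 3 \left(15 - 42\right) = 3 \left(-27\right) = -81$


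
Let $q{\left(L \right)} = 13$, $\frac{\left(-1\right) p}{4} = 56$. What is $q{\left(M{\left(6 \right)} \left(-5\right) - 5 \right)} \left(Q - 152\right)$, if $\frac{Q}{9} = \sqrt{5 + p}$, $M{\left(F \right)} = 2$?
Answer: $-1976 + 117 i \sqrt{219} \approx -1976.0 + 1731.4 i$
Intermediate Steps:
$p = -224$ ($p = \left(-4\right) 56 = -224$)
$Q = 9 i \sqrt{219}$ ($Q = 9 \sqrt{5 - 224} = 9 \sqrt{-219} = 9 i \sqrt{219} \approx 133.19 i$)
$q{\left(M{\left(6 \right)} \left(-5\right) - 5 \right)} \left(Q - 152\right) = 13 \left(9 i \sqrt{219} - 152\right) = 13 \left(-152 + 9 i \sqrt{219}\right) = -1976 + 117 i \sqrt{219}$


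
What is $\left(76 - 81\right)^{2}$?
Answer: $25$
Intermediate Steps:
$\left(76 - 81\right)^{2} = \left(-5\right)^{2} = 25$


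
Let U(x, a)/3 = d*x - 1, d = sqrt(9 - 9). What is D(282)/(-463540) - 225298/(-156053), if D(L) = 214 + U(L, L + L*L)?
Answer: 104401707737/72336807620 ≈ 1.4433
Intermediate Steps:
d = 0 (d = sqrt(0) = 0)
U(x, a) = -3 (U(x, a) = 3*(0*x - 1) = 3*(0 - 1) = 3*(-1) = -3)
D(L) = 211 (D(L) = 214 - 3 = 211)
D(282)/(-463540) - 225298/(-156053) = 211/(-463540) - 225298/(-156053) = 211*(-1/463540) - 225298*(-1/156053) = -211/463540 + 225298/156053 = 104401707737/72336807620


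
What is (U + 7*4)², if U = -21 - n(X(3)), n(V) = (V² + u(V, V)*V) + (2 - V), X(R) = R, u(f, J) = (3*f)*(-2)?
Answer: 2809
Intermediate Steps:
u(f, J) = -6*f
n(V) = 2 - V - 5*V² (n(V) = (V² + (-6*V)*V) + (2 - V) = (V² - 6*V²) + (2 - V) = -5*V² + (2 - V) = 2 - V - 5*V²)
U = 25 (U = -21 - (2 - 1*3 - 5*3²) = -21 - (2 - 3 - 5*9) = -21 - (2 - 3 - 45) = -21 - 1*(-46) = -21 + 46 = 25)
(U + 7*4)² = (25 + 7*4)² = (25 + 28)² = 53² = 2809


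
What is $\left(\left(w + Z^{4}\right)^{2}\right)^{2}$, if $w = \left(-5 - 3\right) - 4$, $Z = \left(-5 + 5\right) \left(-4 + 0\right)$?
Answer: $20736$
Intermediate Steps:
$Z = 0$ ($Z = 0 \left(-4\right) = 0$)
$w = -12$ ($w = -8 - 4 = -12$)
$\left(\left(w + Z^{4}\right)^{2}\right)^{2} = \left(\left(-12 + 0^{4}\right)^{2}\right)^{2} = \left(\left(-12 + 0\right)^{2}\right)^{2} = \left(\left(-12\right)^{2}\right)^{2} = 144^{2} = 20736$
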